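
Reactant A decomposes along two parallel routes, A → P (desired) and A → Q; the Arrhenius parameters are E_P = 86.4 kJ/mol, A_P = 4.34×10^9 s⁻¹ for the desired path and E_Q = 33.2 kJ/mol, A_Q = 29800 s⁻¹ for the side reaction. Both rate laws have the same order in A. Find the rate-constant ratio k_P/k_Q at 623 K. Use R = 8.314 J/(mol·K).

5.04

With equal orders, S_{P/Q} = k_P/k_Q = (A_P/A_Q)·exp[(E_Q−E_P)/(RT)].
(E_Q−E_P)/(RT) = (33.2−86.4)×10³/(8.314×623) = -53200/5180 = -10.27.
k_P/k_Q = (4.34×10^9/29800)·exp(-10.27) = 1.456×10^5 × 3.462×10^-5 = 5.04.
Since E_P > E_Q, raising the temperature improves selectivity toward P.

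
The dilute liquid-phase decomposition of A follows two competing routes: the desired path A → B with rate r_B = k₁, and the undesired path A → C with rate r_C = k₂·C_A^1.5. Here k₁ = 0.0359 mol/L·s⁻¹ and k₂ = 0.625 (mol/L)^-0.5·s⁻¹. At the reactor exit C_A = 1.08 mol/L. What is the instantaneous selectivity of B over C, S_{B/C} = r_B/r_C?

0.0512

S_{B/C} = r_B/r_C = (k₁)/(k₂·C_A^1.5) = (k₁/k₂)·C_A^-1.5.
= (0.0359) / (0.625×1.080^1.5) = 0.03590/0.7015 = 0.0512.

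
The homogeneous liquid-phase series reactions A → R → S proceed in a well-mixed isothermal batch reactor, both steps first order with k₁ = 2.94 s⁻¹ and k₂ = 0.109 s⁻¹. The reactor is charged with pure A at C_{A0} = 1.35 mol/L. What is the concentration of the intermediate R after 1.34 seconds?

1.18 mol/L

The intermediate concentration in a first-order A→B→C sequence is C_R = k₁C_{A0}(e^(−k₁t) − e^(−k₂t))/(k₂−k₁).
e^(−k₁t) = e^(−2.94×1.34) = e^(−3.940) = 0.01946; e^(−k₂t) = e^(−0.1461) = 0.8641.
C_R = 2.94×1.35/(0.109−2.94) × (0.01946−0.8641) = (-1.402)×(-0.8446) = 1.184 mol/L.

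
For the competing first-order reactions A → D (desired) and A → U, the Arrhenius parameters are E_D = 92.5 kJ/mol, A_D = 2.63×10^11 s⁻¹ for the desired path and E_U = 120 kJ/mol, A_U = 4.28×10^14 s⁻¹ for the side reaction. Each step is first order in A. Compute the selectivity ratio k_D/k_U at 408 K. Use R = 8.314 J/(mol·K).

2.04

Since both paths have the same order in A, the concentration cancels and S_{D/U} = k_D/k_U = (A_D/A_U)·exp[(E_U−E_D)/(RT)].
(E_U−E_D)/(RT) = (120−92.5)×10³/(8.314×408) = 27500/3392 = 8.107.
k_D/k_U = (2.63×10^11/4.28×10^14)·exp(8.107) = 6.145×10^-4 × 3318 = 2.04.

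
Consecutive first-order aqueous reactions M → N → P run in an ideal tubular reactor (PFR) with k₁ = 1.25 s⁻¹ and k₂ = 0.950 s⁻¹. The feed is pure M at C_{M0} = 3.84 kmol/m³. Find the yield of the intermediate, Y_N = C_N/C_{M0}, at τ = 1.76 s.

0.321

The intermediate concentration in a first-order A→B→C sequence is C_N = k₁C_{M0}(e^(−k₁τ) − e^(−k₂τ))/(k₂−k₁).
e^(−k₁τ) = e^(−1.25×1.76) = e^(−2.200) = 0.1108; e^(−k₂τ) = e^(−1.672) = 0.1879.
C_N = 1.25×3.84/(0.950−1.25) × (0.1108−0.1879) = (-16.00)×(-0.07707) = 1.233 kmol/m³.
Y_N = C_N/C_{M0} = 1.233/3.84 = 0.321.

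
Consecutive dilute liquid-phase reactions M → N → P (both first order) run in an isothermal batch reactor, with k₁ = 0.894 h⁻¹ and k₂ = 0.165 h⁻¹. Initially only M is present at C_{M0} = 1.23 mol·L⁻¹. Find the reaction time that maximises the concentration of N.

2.32 h

For first-order series the maximum of C_N occurs at t_opt = ln(k₂/k₁)/(k₂−k₁).
= ln(0.165/0.894)/(0.165−0.894) = ln(0.1846)/-0.7290 = -1.690/-0.7290 = 2.32 h.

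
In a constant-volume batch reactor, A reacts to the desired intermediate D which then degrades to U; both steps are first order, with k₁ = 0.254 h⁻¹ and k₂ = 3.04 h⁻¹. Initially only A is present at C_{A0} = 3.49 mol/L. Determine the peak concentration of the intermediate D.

Evaluating C_D at t_opt = ln(k₂/k₁)/(k₂−k₁) gives C_{D,max}/C_{A0} = (k₁/k₂)^[k₂/(k₂−k₁)].
= (0.254/3.04)^(3.04/(3.04−0.254)) = (0.08355)^(1.091) = 0.06663.
C_{D,max} = 0.06663×3.49 = 0.233 mol/L.

0.233 mol/L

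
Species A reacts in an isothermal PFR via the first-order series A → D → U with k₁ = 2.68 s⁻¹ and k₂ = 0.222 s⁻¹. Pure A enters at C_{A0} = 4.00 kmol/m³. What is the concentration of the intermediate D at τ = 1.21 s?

3.16 kmol/m³

For first-order series with pure A initially, C_D(τ) = k₁C_{A0}/(k₂−k₁)·(e^(−k₁τ) − e^(−k₂τ)).
e^(−k₁τ) = e^(−2.68×1.21) = e^(−3.243) = 0.03905; e^(−k₂τ) = e^(−0.2686) = 0.7644.
C_D = 2.68×4.00/(0.222−2.68) × (0.03905−0.7644) = (-4.361)×(-0.7254) = 3.164 kmol/m³.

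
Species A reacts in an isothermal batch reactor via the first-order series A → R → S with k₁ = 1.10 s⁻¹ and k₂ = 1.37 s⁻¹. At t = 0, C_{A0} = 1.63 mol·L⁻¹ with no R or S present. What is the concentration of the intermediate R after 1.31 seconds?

0.468 mol·L⁻¹

Solving the coupled first-order balances gives C_R(t) = [k₁/(k₂−k₁)]·C_{A0}·(e^(−k₁t) − e^(−k₂t)).
e^(−k₁t) = e^(−1.10×1.31) = e^(−1.441) = 0.2367; e^(−k₂t) = e^(−1.795) = 0.1662.
C_R = 1.10×1.63/(1.37−1.10) × (0.2367−0.1662) = 6.641×0.07051 = 0.4683 mol·L⁻¹.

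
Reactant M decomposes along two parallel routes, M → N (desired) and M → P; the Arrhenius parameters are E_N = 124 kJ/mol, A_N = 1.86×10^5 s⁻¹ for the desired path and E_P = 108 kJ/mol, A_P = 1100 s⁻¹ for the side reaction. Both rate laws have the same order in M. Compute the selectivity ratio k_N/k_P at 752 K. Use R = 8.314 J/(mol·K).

13.1

Since both paths have the same order in M, the concentration cancels and S_{N/P} = k_N/k_P = (A_N/A_P)·exp[(E_P−E_N)/(RT)].
(E_P−E_N)/(RT) = (108−124)×10³/(8.314×752) = -16000/6252 = -2.559.
k_N/k_P = (1.86×10^5/1100)·exp(-2.559) = 169.1 × 0.07737 = 13.1.
Since E_N > E_P, raising the temperature improves selectivity toward N.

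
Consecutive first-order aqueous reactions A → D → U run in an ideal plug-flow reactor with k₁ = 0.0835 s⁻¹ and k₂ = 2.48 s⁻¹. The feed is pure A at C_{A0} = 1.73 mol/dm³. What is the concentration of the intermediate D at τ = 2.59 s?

0.0485 mol/dm³

Solving the coupled first-order balances gives C_D(τ) = [k₁/(k₂−k₁)]·C_{A0}·(e^(−k₁τ) − e^(−k₂τ)).
e^(−k₁τ) = e^(−0.0835×2.59) = e^(−0.2163) = 0.8055; e^(−k₂τ) = e^(−6.423) = 0.001623.
C_D = 0.0835×1.73/(2.48−0.0835) × (0.8055−0.001623) = 0.06028×0.8039 = 0.04846 mol/dm³.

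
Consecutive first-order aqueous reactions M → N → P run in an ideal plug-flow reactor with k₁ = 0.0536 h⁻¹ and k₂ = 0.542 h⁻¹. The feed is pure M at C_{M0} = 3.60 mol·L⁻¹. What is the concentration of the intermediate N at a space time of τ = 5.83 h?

Solving the coupled first-order balances gives C_N(τ) = [k₁/(k₂−k₁)]·C_{M0}·(e^(−k₁τ) − e^(−k₂τ)).
e^(−k₁τ) = e^(−0.0536×5.83) = e^(−0.3125) = 0.7316; e^(−k₂τ) = e^(−3.160) = 0.04243.
C_N = 0.0536×3.60/(0.542−0.0536) × (0.7316−0.04243) = 0.3951×0.6892 = 0.2723 mol·L⁻¹.

0.272 mol·L⁻¹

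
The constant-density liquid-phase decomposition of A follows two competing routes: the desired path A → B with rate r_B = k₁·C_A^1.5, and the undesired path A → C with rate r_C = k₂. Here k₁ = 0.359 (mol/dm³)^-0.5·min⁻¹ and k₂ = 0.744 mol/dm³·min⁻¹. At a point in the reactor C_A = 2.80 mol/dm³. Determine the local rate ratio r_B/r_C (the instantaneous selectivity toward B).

S_{B/C} = r_B/r_C = (k₁·C_A^1.5)/(k₂) = (k₁/k₂)·C_A^1.5.
= (0.359×2.800^1.5) / (0.744) = 1.682/0.7440 = 2.26.
Since the desired path is higher order in A, keeping C_A high (PFR or concentrated feed) favours B.

2.26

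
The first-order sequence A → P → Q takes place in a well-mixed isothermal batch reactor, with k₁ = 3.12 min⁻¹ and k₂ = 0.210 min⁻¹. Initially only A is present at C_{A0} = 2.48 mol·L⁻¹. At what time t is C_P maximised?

For first-order series the maximum of C_P occurs at t_opt = ln(k₂/k₁)/(k₂−k₁).
= ln(0.210/3.12)/(0.210−3.12) = ln(0.06731)/-2.910 = -2.698/-2.910 = 0.927 min.

0.927 min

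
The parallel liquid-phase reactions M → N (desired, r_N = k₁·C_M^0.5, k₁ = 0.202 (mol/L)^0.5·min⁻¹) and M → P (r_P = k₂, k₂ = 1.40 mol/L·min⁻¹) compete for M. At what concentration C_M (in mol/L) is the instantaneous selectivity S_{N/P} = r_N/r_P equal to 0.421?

S_{N/P} = (k₁/k₂)·C_M^0.5 ⇒ C_M = (S·k₂/k₁)^(2).
= (0.421×1.40/0.202)^(2) = (2.918)^(2) = 8.51 mol/L.

8.51 mol/L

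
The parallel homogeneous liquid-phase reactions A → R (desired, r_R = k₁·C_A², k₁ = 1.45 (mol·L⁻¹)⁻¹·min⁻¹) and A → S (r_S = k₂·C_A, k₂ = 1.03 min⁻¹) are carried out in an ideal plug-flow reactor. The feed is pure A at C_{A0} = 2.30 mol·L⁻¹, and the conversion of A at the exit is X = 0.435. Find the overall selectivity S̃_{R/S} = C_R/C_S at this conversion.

C_A = C_{A0}(1−X) = 1.299 mol·L⁻¹.
Along a PFR/batch, dC_S/dC_A = −r_S/(r_R+r_S) = −k₂/(k₂+k₁·C_A).
Integrating from C_{A0} to C_A: C_S = (1.03/1.45)·ln[(1.03+1.45·2.30)/(1.03+1.45·1.30)] = 0.7103·ln(4.365/2.914) = 0.2870 mol·L⁻¹.
Then C_R = (C_{A0}−C_A) − C_S = 1.000 − 0.2870 = 0.7135 mol·L⁻¹.
S̃_{R/S} = C_R/C_S = 0.7135/0.2870 = 2.49.

2.49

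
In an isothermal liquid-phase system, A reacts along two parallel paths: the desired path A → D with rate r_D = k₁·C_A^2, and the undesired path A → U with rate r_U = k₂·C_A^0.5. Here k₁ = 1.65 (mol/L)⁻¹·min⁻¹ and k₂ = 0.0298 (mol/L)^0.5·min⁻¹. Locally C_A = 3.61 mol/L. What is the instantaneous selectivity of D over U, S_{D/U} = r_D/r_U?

380

S_{D/U} = r_D/r_U = (k₁·C_A^2)/(k₂·C_A^0.5) = (k₁/k₂)·C_A^1.5.
= (1.65×3.610^2) / (0.0298×3.610^0.5) = 21.50/0.05662 = 380.
Since the desired path is higher order in A, keeping C_A high (PFR or concentrated feed) favours D.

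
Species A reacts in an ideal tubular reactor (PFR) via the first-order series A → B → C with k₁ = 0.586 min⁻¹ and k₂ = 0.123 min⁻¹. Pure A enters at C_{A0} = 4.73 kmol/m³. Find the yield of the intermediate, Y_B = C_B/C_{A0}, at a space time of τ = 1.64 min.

0.550

For first-order series with pure A initially, C_B(τ) = k₁C_{A0}/(k₂−k₁)·(e^(−k₁τ) − e^(−k₂τ)).
e^(−k₁τ) = e^(−0.586×1.64) = e^(−0.9610) = 0.3825; e^(−k₂τ) = e^(−0.2017) = 0.8173.
C_B = 0.586×4.73/(0.123−0.586) × (0.3825−0.8173) = (-5.987)×(-0.4348) = 2.603 kmol/m³.
Y_B = C_B/C_{A0} = 2.603/4.73 = 0.550.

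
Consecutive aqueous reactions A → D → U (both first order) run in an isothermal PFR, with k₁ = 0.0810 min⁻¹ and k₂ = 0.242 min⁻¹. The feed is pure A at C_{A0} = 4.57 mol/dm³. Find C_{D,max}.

0.882 mol/dm³

For a first-order series the maximum intermediate yield is C_{D,max}/C_{A0} = (k₁/k₂)^[k₂/(k₂−k₁)].
= (0.0810/0.242)^(0.242/(0.242−0.0810)) = (0.3347)^(1.503) = 0.1930.
C_{D,max} = 0.1930×4.57 = 0.882 mol/dm³.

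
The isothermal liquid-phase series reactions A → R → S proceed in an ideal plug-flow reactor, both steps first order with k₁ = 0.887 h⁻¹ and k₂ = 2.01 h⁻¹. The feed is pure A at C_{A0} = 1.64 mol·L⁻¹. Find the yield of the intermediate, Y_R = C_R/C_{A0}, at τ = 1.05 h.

0.216

The intermediate concentration in a first-order A→B→C sequence is C_R = k₁C_{A0}(e^(−k₁τ) − e^(−k₂τ))/(k₂−k₁).
e^(−k₁τ) = e^(−0.887×1.05) = e^(−0.9314) = 0.3940; e^(−k₂τ) = e^(−2.111) = 0.1212.
C_R = 0.887×1.64/(2.01−0.887) × (0.3940−0.1212) = 1.295×0.2728 = 0.3534 mol·L⁻¹.
Y_R = C_R/C_{A0} = 0.3534/1.64 = 0.216.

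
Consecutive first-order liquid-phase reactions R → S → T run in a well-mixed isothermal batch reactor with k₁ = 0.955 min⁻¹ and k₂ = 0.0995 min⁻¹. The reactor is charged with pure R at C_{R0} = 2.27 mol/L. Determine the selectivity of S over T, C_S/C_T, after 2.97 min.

Solving the coupled first-order balances gives C_S(t) = [k₁/(k₂−k₁)]·C_{R0}·(e^(−k₁t) − e^(−k₂t)).
e^(−k₁t) = e^(−0.955×2.97) = e^(−2.836) = 0.05864; e^(−k₂t) = e^(−0.2955) = 0.7441.
C_S = 0.955×2.27/(0.0995−0.955) × (0.05864−0.7441) = (-2.534)×(-0.6855) = 1.737 mol/L.
C_R = C_{R0}e^(−k₁t) = 0.1331 mol/L, so C_T = C_{R0}−C_R−C_S = 0.3998 mol/L; C_S/C_T = 4.34.

4.34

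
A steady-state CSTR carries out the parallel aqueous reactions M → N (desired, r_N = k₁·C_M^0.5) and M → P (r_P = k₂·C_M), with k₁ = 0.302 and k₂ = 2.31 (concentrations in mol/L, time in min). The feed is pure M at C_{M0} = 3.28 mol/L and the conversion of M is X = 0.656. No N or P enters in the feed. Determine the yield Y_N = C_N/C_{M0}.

0.0719

Exit C_M = C_{M0}(1−X) = 3.28×0.344 = 1.128 mol/L.
In a CSTR the entire volume is at exit conditions, so r_N = 0.302×1.128^0.5 = 0.3208 and r_P = 2.31×1.128 = 2.606.
Fraction of consumed M going to N: r_N/(r_N+r_P) = 0.1096.
C_N = 0.1096·C_{M0}·X = 0.1096×3.28×0.656 = 0.236 mol/L; Y_N = C_N/C_{M0} = 0.0719.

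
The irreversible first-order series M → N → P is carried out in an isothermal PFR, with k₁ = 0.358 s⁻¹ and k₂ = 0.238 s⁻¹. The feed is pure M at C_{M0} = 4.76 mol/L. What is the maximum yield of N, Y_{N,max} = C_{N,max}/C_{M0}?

For a first-order series the maximum intermediate yield is C_{N,max}/C_{M0} = (k₁/k₂)^[k₂/(k₂−k₁)].
= (0.358/0.238)^(0.238/(0.238−0.358)) = (1.504)^(-1.983) = 0.4450.

0.445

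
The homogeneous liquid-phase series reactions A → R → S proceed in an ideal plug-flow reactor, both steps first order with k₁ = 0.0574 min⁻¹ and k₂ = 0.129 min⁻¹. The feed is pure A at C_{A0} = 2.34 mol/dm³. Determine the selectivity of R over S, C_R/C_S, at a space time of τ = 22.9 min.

Solving the coupled first-order balances gives C_R(τ) = [k₁/(k₂−k₁)]·C_{A0}·(e^(−k₁τ) − e^(−k₂τ)).
e^(−k₁τ) = e^(−0.0574×22.9) = e^(−1.314) = 0.2686; e^(−k₂τ) = e^(−2.954) = 0.05213.
C_R = 0.0574×2.34/(0.129−0.0574) × (0.2686−0.05213) = 1.876×0.2165 = 0.4061 mol/dm³.
C_A = C_{A0}e^(−k₁τ) = 0.6286 mol/dm³, so C_S = C_{A0}−C_A−C_R = 1.305 mol/dm³; C_R/C_S = 0.311.

0.311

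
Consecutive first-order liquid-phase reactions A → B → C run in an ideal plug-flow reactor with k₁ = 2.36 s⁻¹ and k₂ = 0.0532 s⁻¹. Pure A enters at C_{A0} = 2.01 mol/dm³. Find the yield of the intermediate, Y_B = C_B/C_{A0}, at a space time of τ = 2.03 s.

Solving the coupled first-order balances gives C_B(τ) = [k₁/(k₂−k₁)]·C_{A0}·(e^(−k₁τ) − e^(−k₂τ)).
e^(−k₁τ) = e^(−2.36×2.03) = e^(−4.791) = 0.008306; e^(−k₂τ) = e^(−0.1080) = 0.8976.
C_B = 2.36×2.01/(0.0532−2.36) × (0.008306−0.8976) = (-2.056)×(-0.8893) = 1.829 mol/dm³.
Y_B = C_B/C_{A0} = 1.829/2.01 = 0.910.

0.910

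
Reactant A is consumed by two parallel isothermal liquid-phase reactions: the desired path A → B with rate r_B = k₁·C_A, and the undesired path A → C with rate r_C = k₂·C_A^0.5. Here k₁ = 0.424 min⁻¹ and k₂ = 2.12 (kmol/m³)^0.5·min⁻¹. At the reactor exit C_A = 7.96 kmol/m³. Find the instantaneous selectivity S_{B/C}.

0.564

S_{B/C} = r_B/r_C = (k₁·C_A)/(k₂·C_A^0.5) = (k₁/k₂)·C_A^0.5.
= (0.424×7.960) / (2.12×7.960^0.5) = 3.375/5.981 = 0.564.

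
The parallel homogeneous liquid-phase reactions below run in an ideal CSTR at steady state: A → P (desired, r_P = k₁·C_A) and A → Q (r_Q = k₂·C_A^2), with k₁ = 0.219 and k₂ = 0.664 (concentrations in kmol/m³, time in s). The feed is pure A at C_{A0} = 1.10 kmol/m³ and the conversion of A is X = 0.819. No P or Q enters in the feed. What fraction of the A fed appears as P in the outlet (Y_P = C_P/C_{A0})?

Exit C_A = C_{A0}(1−X) = 1.10×0.181 = 0.1991 kmol/m³.
Rates in a CSTR are evaluated at the outlet concentration: r_P = 0.219×0.1991 = 0.04360, r_Q = 0.664×0.1991^2 = 0.02632.
Fraction of consumed A going to P: r_P/(r_P+r_Q) = 0.6236.
C_P = 0.6236·C_{A0}·X = 0.6236×1.10×0.819 = 0.562 kmol/m³; Y_P = C_P/C_{A0} = 0.511.

0.511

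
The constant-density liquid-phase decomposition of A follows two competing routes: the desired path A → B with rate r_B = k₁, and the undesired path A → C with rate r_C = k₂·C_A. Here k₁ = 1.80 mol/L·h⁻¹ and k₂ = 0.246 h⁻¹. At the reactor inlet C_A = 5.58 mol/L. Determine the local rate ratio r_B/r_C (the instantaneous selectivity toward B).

1.31

S_{B/C} = r_B/r_C = (k₁)/(k₂·C_A) = (k₁/k₂)·C_A⁻¹.
= (1.80) / (0.246×5.580) = 1.800/1.373 = 1.31.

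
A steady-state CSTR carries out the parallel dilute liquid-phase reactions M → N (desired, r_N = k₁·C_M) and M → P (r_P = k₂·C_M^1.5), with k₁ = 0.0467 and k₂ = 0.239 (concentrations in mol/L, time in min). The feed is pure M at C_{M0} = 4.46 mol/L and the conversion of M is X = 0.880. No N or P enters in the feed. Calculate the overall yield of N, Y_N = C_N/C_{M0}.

Exit C_M = C_{M0}(1−X) = 4.46×0.120 = 0.5352 mol/L.
In a CSTR the entire volume is at exit conditions, so r_N = 0.0467×0.5352 = 0.02499 and r_P = 0.239×0.5352^1.5 = 0.09358.
Fraction of consumed M going to N: r_N/(r_N+r_P) = 0.2108.
C_N = 0.2108·C_{M0}·X = 0.2108×4.46×0.880 = 0.827 mol/L; Y_N = C_N/C_{M0} = 0.185.

0.185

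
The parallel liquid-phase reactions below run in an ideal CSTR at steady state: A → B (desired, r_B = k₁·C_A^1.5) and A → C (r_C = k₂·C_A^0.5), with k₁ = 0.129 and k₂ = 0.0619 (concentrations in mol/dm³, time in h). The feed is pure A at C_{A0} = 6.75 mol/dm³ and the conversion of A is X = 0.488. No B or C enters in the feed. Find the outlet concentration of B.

Exit C_A = C_{A0}(1−X) = 6.75×0.512 = 3.456 mol/dm³.
Rates in a CSTR are evaluated at the outlet concentration: r_B = 0.129×3.456^1.5 = 0.8288, r_C = 0.0619×3.456^0.5 = 0.1151.
Fraction of consumed A going to B: r_B/(r_B+r_C) = 0.8781.
C_B = 0.8781·C_{A0}·X = 0.8781×6.75×0.488 = 2.89 mol/dm³.

2.89 mol/dm³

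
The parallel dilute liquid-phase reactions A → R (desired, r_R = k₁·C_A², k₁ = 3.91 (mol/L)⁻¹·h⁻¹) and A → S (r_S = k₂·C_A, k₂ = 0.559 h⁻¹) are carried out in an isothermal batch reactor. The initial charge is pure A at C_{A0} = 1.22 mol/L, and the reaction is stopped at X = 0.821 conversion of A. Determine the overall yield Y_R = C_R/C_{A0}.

C_A = C_{A0}(1−X) = 0.2184 mol/L.
Along a PFR/batch, dC_S/dC_A = −r_S/(r_R+r_S) = −k₂/(k₂+k₁·C_A).
Integrating from C_{A0} to C_A: C_S = (0.559/3.91)·ln[(0.559+3.91·1.22)/(0.559+3.91·0.218)] = 0.1430·ln(5.329/1.413) = 0.1898 mol/L.
Then C_R = (C_{A0}−C_A) − C_S = 1.002 − 0.1898 = 0.8118 mol/L.
Y_R = C_R/C_{A0} = 0.8118/1.22 = 0.665.

0.665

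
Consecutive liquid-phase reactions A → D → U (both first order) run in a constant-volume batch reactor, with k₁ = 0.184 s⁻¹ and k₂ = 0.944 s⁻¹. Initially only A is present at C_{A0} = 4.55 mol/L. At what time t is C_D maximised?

2.15 s

The intermediate peaks when r₁ = r₂, i.e. k₁e^(−k₁t) = k₂e^(−k₂t), giving t_opt = ln(k₂/k₁)/(k₂−k₁).
= ln(0.944/0.184)/(0.944−0.184) = ln(5.130)/0.7600 = 1.635/0.7600 = 2.15 s.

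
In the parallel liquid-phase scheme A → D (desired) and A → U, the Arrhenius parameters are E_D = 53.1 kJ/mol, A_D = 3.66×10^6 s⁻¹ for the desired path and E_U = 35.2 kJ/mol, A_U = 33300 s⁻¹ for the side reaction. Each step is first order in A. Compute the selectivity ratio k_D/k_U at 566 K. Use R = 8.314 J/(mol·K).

2.45

With equal orders, S_{D/U} = k_D/k_U = (A_D/A_U)·exp[(E_U−E_D)/(RT)].
(E_U−E_D)/(RT) = (35.2−53.1)×10³/(8.314×566) = -17900/4706 = -3.804.
k_D/k_U = (3.66×10^6/33300)·exp(-3.804) = 109.9 × 0.02228 = 2.45.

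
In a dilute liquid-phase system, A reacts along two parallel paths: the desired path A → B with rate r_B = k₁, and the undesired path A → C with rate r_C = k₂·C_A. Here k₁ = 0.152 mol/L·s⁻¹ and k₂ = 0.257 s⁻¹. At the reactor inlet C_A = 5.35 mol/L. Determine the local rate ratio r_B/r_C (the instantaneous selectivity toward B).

S_{B/C} = r_B/r_C = (k₁)/(k₂·C_A) = (k₁/k₂)·C_A⁻¹.
= (0.152) / (0.257×5.350) = 0.1520/1.375 = 0.111.
The undesired path is higher order in A, so low C_A (CSTR or dilute feed) favours B.

0.111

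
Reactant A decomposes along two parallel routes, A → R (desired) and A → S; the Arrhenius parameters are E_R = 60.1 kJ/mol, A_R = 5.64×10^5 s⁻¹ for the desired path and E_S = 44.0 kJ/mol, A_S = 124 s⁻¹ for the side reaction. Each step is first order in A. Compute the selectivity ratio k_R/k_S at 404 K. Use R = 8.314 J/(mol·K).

Since both paths have the same order in A, the concentration cancels and S_{R/S} = k_R/k_S = (A_R/A_S)·exp[(E_S−E_R)/(RT)].
(E_S−E_R)/(RT) = (44.0−60.1)×10³/(8.314×404) = -16100/3359 = -4.793.
k_R/k_S = (5.64×10^5/124)·exp(-4.793) = 4548 × 0.008285 = 37.7.
Since E_R > E_S, raising the temperature improves selectivity toward R.

37.7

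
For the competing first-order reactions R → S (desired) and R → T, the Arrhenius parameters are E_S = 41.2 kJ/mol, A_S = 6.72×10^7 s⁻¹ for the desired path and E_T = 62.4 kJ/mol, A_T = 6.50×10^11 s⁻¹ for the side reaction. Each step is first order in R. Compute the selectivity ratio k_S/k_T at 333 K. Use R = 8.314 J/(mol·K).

Since both paths have the same order in R, the concentration cancels and S_{S/T} = k_S/k_T = (A_S/A_T)·exp[(E_T−E_S)/(RT)].
(E_T−E_S)/(RT) = (62.4−41.2)×10³/(8.314×333) = 21200/2769 = 7.657.
k_S/k_T = (6.72×10^7/6.50×10^11)·exp(7.657) = 1.034×10^-4 × 2116 = 0.219.

0.219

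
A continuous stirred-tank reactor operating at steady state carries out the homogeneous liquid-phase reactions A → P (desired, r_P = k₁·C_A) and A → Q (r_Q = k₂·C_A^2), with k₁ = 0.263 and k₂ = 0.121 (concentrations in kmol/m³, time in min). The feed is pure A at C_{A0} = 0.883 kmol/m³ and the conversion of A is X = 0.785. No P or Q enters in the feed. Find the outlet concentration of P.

0.637 kmol/m³

Exit C_A = C_{A0}(1−X) = 0.883×0.215 = 0.1898 kmol/m³.
Rates in a CSTR are evaluated at the outlet concentration: r_P = 0.263×0.1898 = 0.04993, r_Q = 0.121×0.1898^2 = 0.004361.
Fraction of consumed A going to P: r_P/(r_P+r_Q) = 0.9197.
C_P = 0.9197·C_{A0}·X = 0.9197×0.883×0.785 = 0.637 kmol/m³.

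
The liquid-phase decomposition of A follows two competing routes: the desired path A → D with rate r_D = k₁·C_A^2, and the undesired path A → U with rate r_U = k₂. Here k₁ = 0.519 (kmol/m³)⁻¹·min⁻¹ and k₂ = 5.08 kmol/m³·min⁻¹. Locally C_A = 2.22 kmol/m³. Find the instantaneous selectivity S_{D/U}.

0.504

S_{D/U} = r_D/r_U = (k₁·C_A^2)/(k₂) = (k₁/k₂)·C_A^2.
= (0.519×2.220^2) / (5.08) = 2.558/5.080 = 0.504.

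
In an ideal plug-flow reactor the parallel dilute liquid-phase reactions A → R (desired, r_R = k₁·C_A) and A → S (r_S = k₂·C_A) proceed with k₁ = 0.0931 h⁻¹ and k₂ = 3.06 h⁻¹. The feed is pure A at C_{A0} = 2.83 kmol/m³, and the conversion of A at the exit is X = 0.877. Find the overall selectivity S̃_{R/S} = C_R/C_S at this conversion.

C_A = C_{A0}(1−X) = 0.3481 kmol/m³.
Both paths are first order in A, so the instantaneous fraction to R is constant: dC_R/d(−C_A) = k₁/(k₁+k₂) = 0.02953.
C_R = 0.02953·(C_{A0}−C_A) = 0.02953×2.482 = 0.0733 kmol/m³.
C_S = (C_{A0}−C_A)−C_R = 2.409 kmol/m³; S̃_{R/S} = 0.07328/2.409 = 0.0304.

0.0304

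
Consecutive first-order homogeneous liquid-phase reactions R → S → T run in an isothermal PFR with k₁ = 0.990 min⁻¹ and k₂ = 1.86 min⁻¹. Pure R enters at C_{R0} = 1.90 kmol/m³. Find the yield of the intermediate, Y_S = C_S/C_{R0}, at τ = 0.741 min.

0.260

The intermediate concentration in a first-order A→B→C sequence is C_S = k₁C_{R0}(e^(−k₁τ) − e^(−k₂τ))/(k₂−k₁).
e^(−k₁τ) = e^(−0.990×0.741) = e^(−0.7336) = 0.4802; e^(−k₂τ) = e^(−1.378) = 0.2520.
C_S = 0.990×1.90/(1.86−0.990) × (0.4802−0.2520) = 2.162×0.2282 = 0.4933 kmol/m³.
Y_S = C_S/C_{R0} = 0.4933/1.90 = 0.260.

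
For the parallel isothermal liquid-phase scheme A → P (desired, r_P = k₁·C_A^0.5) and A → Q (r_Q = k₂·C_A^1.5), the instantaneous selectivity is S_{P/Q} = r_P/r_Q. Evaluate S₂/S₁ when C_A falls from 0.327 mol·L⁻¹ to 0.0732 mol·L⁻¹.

4.47

S_{P/Q} = (k₁/k₂)·C_A⁻¹, so S₂/S₁ = (C_{A,2}/C_{A,1})⁻¹.
= 0.327/0.0732 = 4.47.
Selectivity toward P rises as C_A falls — low-concentration operation is favoured.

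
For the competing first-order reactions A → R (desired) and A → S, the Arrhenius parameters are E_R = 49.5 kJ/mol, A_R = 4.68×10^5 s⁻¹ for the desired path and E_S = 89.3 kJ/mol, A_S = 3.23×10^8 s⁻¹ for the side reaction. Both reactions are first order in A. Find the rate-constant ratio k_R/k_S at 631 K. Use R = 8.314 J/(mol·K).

2.86

k_R/k_S = (A_R/A_S)·exp[−(E_R−E_S)/(RT)] = (A_R/A_S)·exp[(E_S−E_R)/(RT)].
(E_S−E_R)/(RT) = (89.3−49.5)×10³/(8.314×631) = 39800/5246 = 7.587.
k_R/k_S = (4.68×10^5/3.23×10^8)·exp(7.587) = 0.001449 × 1971 = 2.86.
Since E_R < E_S, lowering the temperature improves selectivity toward R.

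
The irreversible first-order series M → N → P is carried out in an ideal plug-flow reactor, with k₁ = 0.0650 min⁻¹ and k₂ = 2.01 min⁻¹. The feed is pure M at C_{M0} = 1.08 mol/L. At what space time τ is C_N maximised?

The intermediate peaks when r₁ = r₂, i.e. k₁e^(−k₁τ) = k₂e^(−k₂τ), giving τ_opt = ln(k₂/k₁)/(k₂−k₁).
= ln(2.01/0.0650)/(2.01−0.0650) = ln(30.92)/1.945 = 3.432/1.945 = 1.76 min.

1.76 min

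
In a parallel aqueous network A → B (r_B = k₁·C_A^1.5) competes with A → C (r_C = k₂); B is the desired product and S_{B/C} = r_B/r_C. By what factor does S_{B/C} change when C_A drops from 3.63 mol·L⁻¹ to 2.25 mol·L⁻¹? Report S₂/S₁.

S_{B/C} = (k₁/k₂)·C_A^1.5, so S₂/S₁ = (C_{A,2}/C_{A,1})^1.5.
= (2.25/3.63)^1.5 = (0.6198)^1.5 = 0.488.
Selectivity toward B falls as C_A falls — high-concentration operation is favoured.

0.488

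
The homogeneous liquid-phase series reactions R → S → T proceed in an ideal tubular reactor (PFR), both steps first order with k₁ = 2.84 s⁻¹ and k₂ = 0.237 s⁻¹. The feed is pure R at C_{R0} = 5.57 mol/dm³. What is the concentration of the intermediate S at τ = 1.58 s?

The intermediate concentration in a first-order A→B→C sequence is C_S = k₁C_{R0}(e^(−k₁τ) − e^(−k₂τ))/(k₂−k₁).
e^(−k₁τ) = e^(−2.84×1.58) = e^(−4.487) = 0.01125; e^(−k₂τ) = e^(−0.3745) = 0.6877.
C_S = 2.84×5.57/(0.237−2.84) × (0.01125−0.6877) = (-6.077)×(-0.6764) = 4.111 mol/dm³.

4.11 mol/dm³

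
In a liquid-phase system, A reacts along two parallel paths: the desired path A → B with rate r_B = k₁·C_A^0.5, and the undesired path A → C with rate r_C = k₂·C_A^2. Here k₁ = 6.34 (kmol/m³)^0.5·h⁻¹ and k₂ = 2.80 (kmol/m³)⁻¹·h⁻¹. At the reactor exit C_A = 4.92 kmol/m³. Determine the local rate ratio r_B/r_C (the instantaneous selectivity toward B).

S_{B/C} = r_B/r_C = (k₁·C_A^0.5)/(k₂·C_A^2) = (k₁/k₂)·C_A^-1.5.
= (6.34×4.920^0.5) / (2.80×4.920^2) = 14.06/67.78 = 0.207.
The undesired path is higher order in A, so low C_A (CSTR or dilute feed) favours B.

0.207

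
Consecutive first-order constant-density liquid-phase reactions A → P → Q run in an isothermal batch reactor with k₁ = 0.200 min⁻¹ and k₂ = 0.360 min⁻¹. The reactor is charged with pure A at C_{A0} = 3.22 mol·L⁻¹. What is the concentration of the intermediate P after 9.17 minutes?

0.495 mol·L⁻¹

Solving the coupled first-order balances gives C_P(t) = [k₁/(k₂−k₁)]·C_{A0}·(e^(−k₁t) − e^(−k₂t)).
e^(−k₁t) = e^(−0.200×9.17) = e^(−1.834) = 0.1598; e^(−k₂t) = e^(−3.301) = 0.03684.
C_P = 0.200×3.22/(0.360−0.200) × (0.1598−0.03684) = 4.025×0.1229 = 0.4948 mol·L⁻¹.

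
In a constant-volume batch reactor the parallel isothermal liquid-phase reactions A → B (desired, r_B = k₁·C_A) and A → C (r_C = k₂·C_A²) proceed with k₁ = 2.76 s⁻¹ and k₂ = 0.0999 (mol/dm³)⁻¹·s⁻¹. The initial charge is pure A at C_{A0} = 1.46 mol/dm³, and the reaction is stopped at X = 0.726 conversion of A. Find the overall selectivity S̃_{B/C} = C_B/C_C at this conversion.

C_A = C_{A0}(1−X) = 0.4000 mol/dm³.
Along a PFR/batch, dC_B/dC_A = −r_B/(r_B+r_C) = −k₁/(k₁+k₂·C_A).
Integrating from C_{A0} to C_A: C_B = (2.76/0.0999)·ln[(2.76+0.0999·1.46)/(2.76+0.0999·0.400)] = 27.63·ln(2.906/2.800) = 1.026 mol/dm³.
C_C = (C_{A0}−C_A)−C_B = 0.03440 mol/dm³; S̃_{B/C} = 1.026/0.03440 = 29.8.

29.8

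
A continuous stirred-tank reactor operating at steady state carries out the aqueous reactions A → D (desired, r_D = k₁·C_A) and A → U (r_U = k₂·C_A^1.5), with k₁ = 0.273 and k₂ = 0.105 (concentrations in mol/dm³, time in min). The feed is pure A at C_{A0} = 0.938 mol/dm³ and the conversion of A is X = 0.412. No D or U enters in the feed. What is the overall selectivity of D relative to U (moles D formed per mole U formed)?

3.50

Exit C_A = C_{A0}(1−X) = 0.938×0.588 = 0.5515 mol/dm³.
Rates in a CSTR are evaluated at the outlet concentration: r_D = 0.273×0.5515 = 0.1506, r_U = 0.105×0.5515^1.5 = 0.04301.
Overall selectivity = C_D/C_U = r_Dτ/(r_Uτ) = r_D/r_U = 3.50.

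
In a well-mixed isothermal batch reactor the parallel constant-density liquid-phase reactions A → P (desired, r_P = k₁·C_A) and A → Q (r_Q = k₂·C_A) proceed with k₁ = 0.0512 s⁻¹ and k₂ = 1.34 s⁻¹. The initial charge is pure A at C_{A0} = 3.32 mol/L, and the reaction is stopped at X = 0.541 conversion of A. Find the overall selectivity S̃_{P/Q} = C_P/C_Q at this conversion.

C_A = C_{A0}(1−X) = 1.524 mol/L.
Both paths are first order in A, so the instantaneous fraction to P is constant: dC_P/d(−C_A) = k₁/(k₁+k₂) = 0.03680.
C_P = 0.03680·(C_{A0}−C_A) = 0.03680×1.796 = 0.0661 mol/L.
C_Q = (C_{A0}−C_A)−C_P = 1.730 mol/L; S̃_{P/Q} = 0.06610/1.730 = 0.0382.

0.0382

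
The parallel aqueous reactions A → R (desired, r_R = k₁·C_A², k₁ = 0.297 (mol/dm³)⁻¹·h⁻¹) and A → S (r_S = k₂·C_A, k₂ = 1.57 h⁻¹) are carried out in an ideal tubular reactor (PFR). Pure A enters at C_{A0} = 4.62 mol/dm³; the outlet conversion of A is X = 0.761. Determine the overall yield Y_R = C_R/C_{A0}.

0.259

C_A = C_{A0}(1−X) = 1.104 mol/dm³.
Along a PFR/batch, dC_S/dC_A = −r_S/(r_R+r_S) = −k₂/(k₂+k₁·C_A).
Integrating from C_{A0} to C_A: C_S = (1.57/0.297)·ln[(1.57+0.297·4.62)/(1.57+0.297·1.10)] = 5.286·ln(2.942/1.898) = 2.317 mol/dm³.
Then C_R = (C_{A0}−C_A) − C_S = 3.516 − 2.317 = 1.199 mol/dm³.
Y_R = C_R/C_{A0} = 1.199/4.62 = 0.259.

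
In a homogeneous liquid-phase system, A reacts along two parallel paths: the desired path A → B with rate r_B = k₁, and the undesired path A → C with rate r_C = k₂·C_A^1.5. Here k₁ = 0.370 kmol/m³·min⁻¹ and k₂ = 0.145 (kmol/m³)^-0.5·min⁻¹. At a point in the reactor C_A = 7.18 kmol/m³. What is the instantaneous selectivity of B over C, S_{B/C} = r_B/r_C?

S_{B/C} = r_B/r_C = (k₁)/(k₂·C_A^1.5) = (k₁/k₂)·C_A^-1.5.
= (0.370) / (0.145×7.180^1.5) = 0.3700/2.790 = 0.133.
The undesired path is higher order in A, so low C_A (CSTR or dilute feed) favours B.

0.133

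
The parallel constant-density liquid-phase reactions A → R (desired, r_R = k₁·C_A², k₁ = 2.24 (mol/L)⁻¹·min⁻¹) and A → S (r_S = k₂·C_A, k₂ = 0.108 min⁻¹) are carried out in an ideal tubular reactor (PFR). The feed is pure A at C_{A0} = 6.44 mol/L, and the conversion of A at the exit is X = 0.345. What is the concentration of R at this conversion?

C_A = C_{A0}(1−X) = 4.218 mol/L.
Along a PFR/batch, dC_S/dC_A = −r_S/(r_R+r_S) = −k₂/(k₂+k₁·C_A).
Integrating from C_{A0} to C_A: C_S = (0.108/2.24)·ln[(0.108+2.24·6.44)/(0.108+2.24·4.22)] = 0.04821·ln(14.53/9.557) = 0.02021 mol/L.
Then C_R = (C_{A0}−C_A) − C_S = 2.222 − 0.02021 = 2.202 mol/L.

2.20 mol/L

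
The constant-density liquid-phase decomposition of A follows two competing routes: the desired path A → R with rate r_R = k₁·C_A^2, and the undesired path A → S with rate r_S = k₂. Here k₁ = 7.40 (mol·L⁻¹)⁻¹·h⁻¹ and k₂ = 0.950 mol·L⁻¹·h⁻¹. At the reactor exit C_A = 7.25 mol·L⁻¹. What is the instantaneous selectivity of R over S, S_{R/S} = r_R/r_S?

S_{R/S} = r_R/r_S = (k₁·C_A^2)/(k₂) = (k₁/k₂)·C_A^2.
= (7.40×7.250^2) / (0.950) = 389.0/0.9500 = 409.

409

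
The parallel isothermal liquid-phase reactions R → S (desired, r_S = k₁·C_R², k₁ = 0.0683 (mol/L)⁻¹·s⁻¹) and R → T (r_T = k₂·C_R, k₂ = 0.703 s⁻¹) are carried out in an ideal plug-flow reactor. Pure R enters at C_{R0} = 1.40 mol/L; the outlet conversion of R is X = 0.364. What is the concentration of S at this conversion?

0.0509 mol/L

C_R = C_{R0}(1−X) = 0.8904 mol/L.
Along a PFR/batch, dC_T/dC_R = −r_T/(r_S+r_T) = −k₂/(k₂+k₁·C_R).
Integrating from C_{R0} to C_R: C_T = (0.703/0.0683)·ln[(0.703+0.0683·1.40)/(0.703+0.0683·0.890)] = 10.29·ln(0.7986/0.7638) = 0.4587 mol/L.
Then C_S = (C_{R0}−C_R) − C_T = 0.5096 − 0.4587 = 0.05095 mol/L.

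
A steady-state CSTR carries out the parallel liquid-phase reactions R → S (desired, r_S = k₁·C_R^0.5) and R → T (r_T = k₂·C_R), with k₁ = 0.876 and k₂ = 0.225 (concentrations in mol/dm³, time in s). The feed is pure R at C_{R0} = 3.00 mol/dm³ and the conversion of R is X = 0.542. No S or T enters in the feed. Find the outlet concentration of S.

1.25 mol/dm³

Exit C_R = C_{R0}(1−X) = 3.00×0.458 = 1.374 mol/dm³.
Rates in a CSTR are evaluated at the outlet concentration: r_S = 0.876×1.374^0.5 = 1.027, r_T = 0.225×1.374 = 0.3091.
Fraction of consumed R going to S: r_S/(r_S+r_T) = 0.7686.
C_S = 0.7686·C_{R0}·X = 0.7686×3.00×0.542 = 1.25 mol/dm³.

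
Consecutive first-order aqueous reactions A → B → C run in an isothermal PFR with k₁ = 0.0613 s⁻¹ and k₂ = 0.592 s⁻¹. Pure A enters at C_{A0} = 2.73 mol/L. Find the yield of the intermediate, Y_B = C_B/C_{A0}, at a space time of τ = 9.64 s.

0.0636

The intermediate concentration in a first-order A→B→C sequence is C_B = k₁C_{A0}(e^(−k₁τ) − e^(−k₂τ))/(k₂−k₁).
e^(−k₁τ) = e^(−0.0613×9.64) = e^(−0.5909) = 0.5538; e^(−k₂τ) = e^(−5.707) = 0.003323.
C_B = 0.0613×2.73/(0.592−0.0613) × (0.5538−0.003323) = 0.3153×0.5505 = 0.1736 mol/L.
Y_B = C_B/C_{A0} = 0.1736/2.73 = 0.0636.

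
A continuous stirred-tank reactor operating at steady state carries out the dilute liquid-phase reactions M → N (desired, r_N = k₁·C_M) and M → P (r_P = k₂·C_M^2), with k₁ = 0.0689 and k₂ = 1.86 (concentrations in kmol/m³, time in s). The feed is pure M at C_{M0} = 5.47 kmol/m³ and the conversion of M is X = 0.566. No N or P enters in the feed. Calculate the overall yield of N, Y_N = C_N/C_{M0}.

0.00870

Exit C_M = C_{M0}(1−X) = 5.47×0.434 = 2.374 kmol/m³.
A CSTR operates uniformly at the exit composition, giving r_N = 0.1636 and r_P = 10.48 (each k·C_M^n at C_M = 2.374).
Fraction of consumed M going to N: r_N/(r_N+r_P) = 0.01536.
C_N = 0.01536·C_{M0}·X = 0.01536×5.47×0.566 = 0.0476 kmol/m³; Y_N = C_N/C_{M0} = 0.00870.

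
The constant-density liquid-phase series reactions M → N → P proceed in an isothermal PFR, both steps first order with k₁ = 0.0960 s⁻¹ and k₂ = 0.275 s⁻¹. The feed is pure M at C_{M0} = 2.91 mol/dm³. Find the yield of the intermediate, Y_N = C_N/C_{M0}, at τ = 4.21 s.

The intermediate concentration in a first-order A→B→C sequence is C_N = k₁C_{M0}(e^(−k₁τ) − e^(−k₂τ))/(k₂−k₁).
e^(−k₁τ) = e^(−0.0960×4.21) = e^(−0.4042) = 0.6675; e^(−k₂τ) = e^(−1.158) = 0.3142.
C_N = 0.0960×2.91/(0.275−0.0960) × (0.6675−0.3142) = 1.561×0.3533 = 0.5515 mol/dm³.
Y_N = C_N/C_{M0} = 0.5515/2.91 = 0.190.

0.190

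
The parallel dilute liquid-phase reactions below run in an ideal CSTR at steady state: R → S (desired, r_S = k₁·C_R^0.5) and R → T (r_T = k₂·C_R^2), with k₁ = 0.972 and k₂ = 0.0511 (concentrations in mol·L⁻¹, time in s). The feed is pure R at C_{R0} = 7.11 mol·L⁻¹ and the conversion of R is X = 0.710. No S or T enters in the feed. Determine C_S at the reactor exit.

4.37 mol·L⁻¹

Exit C_R = C_{R0}(1−X) = 7.11×0.290 = 2.062 mol·L⁻¹.
In a CSTR the entire volume is at exit conditions, so r_S = 0.972×2.062^0.5 = 1.396 and r_T = 0.0511×2.062^2 = 0.2172.
Fraction of consumed R going to S: r_S/(r_S+r_T) = 0.8653.
C_S = 0.8653·C_{R0}·X = 0.8653×7.11×0.710 = 4.37 mol·L⁻¹.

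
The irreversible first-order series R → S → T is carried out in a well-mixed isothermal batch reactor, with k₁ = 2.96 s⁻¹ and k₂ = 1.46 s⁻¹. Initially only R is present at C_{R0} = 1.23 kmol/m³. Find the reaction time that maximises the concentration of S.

0.471 s

Setting dC_S/dt = 0 gives t_opt = ln(k₂/k₁)/(k₂−k₁).
= ln(1.46/2.96)/(1.46−2.96) = ln(0.4932)/-1.500 = -0.7068/-1.500 = 0.471 s.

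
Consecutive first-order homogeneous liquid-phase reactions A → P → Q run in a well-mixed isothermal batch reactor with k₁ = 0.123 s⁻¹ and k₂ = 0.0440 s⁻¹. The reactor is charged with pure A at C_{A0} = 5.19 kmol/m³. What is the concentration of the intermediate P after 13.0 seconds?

2.93 kmol/m³

Solving the coupled first-order balances gives C_P(t) = [k₁/(k₂−k₁)]·C_{A0}·(e^(−k₁t) − e^(−k₂t)).
e^(−k₁t) = e^(−0.123×13.0) = e^(−1.599) = 0.2021; e^(−k₂t) = e^(−0.5720) = 0.5644.
C_P = 0.123×5.19/(0.0440−0.123) × (0.2021−0.5644) = (-8.081)×(-0.3623) = 2.928 kmol/m³.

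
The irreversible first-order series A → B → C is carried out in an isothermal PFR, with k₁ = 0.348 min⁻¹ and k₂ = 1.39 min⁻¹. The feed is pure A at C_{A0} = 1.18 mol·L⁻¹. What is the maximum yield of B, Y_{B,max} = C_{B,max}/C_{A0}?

0.158

For a first-order series the maximum intermediate yield is C_{B,max}/C_{A0} = (k₁/k₂)^[k₂/(k₂−k₁)].
= (0.348/1.39)^(1.39/(1.39−0.348)) = (0.2504)^(1.334) = 0.1577.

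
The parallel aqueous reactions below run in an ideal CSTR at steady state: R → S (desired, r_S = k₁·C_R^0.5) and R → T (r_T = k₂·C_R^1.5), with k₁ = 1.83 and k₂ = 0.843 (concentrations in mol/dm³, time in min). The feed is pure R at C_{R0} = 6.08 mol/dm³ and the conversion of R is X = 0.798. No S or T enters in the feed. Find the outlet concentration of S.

3.10 mol/dm³

Exit C_R = C_{R0}(1−X) = 6.08×0.202 = 1.228 mol/dm³.
A CSTR operates uniformly at the exit composition, giving r_S = 2.028 and r_T = 1.147 (each k·C_R^n at C_R = 1.228).
Fraction of consumed R going to S: r_S/(r_S+r_T) = 0.6387.
C_S = 0.6387·C_{R0}·X = 0.6387×6.08×0.798 = 3.10 mol/dm³.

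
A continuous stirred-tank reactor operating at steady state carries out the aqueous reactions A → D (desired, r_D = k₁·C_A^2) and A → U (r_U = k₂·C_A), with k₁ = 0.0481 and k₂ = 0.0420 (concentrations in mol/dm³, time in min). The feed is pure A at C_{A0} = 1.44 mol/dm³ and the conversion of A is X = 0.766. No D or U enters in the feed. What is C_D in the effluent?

Exit C_A = C_{A0}(1−X) = 1.44×0.234 = 0.3370 mol/dm³.
In a CSTR the entire volume is at exit conditions, so r_D = 0.0481×0.3370^2 = 0.005461 and r_U = 0.0420×0.3370 = 0.01415.
Fraction of consumed A going to D: r_D/(r_D+r_U) = 0.2784.
C_D = 0.2784·C_{A0}·X = 0.2784×1.44×0.766 = 0.307 mol/dm³.

0.307 mol/dm³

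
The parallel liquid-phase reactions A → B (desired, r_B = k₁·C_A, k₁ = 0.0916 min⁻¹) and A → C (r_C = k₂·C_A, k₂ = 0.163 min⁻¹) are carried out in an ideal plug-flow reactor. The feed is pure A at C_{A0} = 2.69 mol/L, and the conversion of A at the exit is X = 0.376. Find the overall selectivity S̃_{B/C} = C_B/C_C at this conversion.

0.562

C_A = C_{A0}(1−X) = 1.679 mol/L.
Both paths are first order in A, so the instantaneous fraction to B is constant: dC_B/d(−C_A) = k₁/(k₁+k₂) = 0.3598.
C_B = 0.3598·(C_{A0}−C_A) = 0.3598×1.011 = 0.364 mol/L.
C_C = (C_{A0}−C_A)−C_B = 0.6475 mol/L; S̃_{B/C} = 0.3639/0.6475 = 0.562.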